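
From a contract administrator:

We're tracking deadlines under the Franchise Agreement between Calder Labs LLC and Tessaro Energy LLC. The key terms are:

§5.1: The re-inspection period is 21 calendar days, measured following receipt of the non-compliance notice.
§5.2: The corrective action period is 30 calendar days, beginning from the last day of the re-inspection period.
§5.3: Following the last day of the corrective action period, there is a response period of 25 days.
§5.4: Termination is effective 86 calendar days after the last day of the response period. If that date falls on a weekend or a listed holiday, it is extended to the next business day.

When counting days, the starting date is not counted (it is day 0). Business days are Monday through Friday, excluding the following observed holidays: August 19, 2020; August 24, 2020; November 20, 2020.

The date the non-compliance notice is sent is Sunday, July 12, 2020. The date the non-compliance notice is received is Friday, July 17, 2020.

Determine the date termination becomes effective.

December 28, 2020

The last day of the re-inspection period: 21 calendar days after July 17, 2020 is August 7, 2020.
The last day of the corrective action period: 30 calendar days after August 7, 2020 is September 6, 2020.
The last day of the response period: September 6, 2020 + 25 days = October 1, 2020.
Adding 86 calendar days to October 1, 2020 gives December 26, 2020, which is the date termination becomes effective. That falls on a Saturday, so it rolls to the next business day, Monday, December 28, 2020.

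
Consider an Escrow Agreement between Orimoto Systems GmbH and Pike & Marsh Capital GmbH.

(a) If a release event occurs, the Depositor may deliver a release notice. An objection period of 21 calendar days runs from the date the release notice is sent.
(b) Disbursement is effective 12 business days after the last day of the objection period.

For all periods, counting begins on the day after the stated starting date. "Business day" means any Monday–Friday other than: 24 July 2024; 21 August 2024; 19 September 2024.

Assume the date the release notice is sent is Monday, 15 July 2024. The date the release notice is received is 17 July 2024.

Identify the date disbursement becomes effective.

22 August 2024

Adding 21 calendar days to 15 July 2024 gives 5 August 2024, which is the last day of the objection period.
From Monday, 5 August 2024, 12 business days (Aug 6, Aug 7, Aug 8, Aug 9, …, Aug 19, Aug 20, Aug 22, skipping weekends and the listed holiday on Aug 21) brings us to Thursday, 22 August 2024, which is the date disbursement becomes effective.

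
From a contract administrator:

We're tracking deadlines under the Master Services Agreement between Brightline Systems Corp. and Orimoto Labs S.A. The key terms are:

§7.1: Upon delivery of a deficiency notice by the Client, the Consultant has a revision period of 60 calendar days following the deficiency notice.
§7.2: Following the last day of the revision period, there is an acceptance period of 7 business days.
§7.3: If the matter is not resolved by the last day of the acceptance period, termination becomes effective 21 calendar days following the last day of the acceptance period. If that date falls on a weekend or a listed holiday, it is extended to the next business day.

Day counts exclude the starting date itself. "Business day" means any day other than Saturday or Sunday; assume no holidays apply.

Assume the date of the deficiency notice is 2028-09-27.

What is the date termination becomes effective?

The last day of the revision period: 60 calendar days after 2028-09-27 is 2028-11-26.
From Sunday, 2028-11-26, 7 business days (Nov 27, Nov 28, Nov 29, Nov 30, Dec 1, Dec 4, Dec 5, skipping weekends) brings us to Tuesday, 2028-12-05, which is the last day of the acceptance period.
The date termination becomes effective: 2028-12-05 + 21 days = 2028-12-26. 2028-12-26 is a Tuesday, so no roll-forward applies.

2028-12-26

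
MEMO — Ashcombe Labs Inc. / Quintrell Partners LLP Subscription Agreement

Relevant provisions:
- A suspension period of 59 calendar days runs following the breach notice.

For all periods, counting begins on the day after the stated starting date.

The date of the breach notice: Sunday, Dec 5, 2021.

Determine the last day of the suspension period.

The last day of the suspension period: Dec 5, 2021 + 59 days = Feb 2, 2022.

Feb 2, 2022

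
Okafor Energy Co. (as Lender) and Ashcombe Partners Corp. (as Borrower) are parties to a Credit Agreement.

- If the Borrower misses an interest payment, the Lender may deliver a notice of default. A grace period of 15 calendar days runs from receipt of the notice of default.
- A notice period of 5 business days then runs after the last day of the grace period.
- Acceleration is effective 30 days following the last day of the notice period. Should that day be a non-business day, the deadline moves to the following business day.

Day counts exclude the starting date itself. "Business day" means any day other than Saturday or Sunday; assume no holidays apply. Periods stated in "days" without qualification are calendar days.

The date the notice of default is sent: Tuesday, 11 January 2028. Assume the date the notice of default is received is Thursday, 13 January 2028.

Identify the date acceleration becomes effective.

Adding 15 calendar days to 13 January 2028 gives 28 January 2028, which is the last day of the grace period.
The last day of the notice period: 5 business days after Friday, 28 January 2028, skipping weekends — Jan 31, Feb 1, Feb 2, Feb 3, Feb 4 — lands on Friday, 4 February 2028.
The date acceleration becomes effective: 30 calendar days after 4 February 2028 is 5 March 2028. That falls on a Sunday, so it rolls to the next business day, Monday, 6 March 2028.

6 March 2028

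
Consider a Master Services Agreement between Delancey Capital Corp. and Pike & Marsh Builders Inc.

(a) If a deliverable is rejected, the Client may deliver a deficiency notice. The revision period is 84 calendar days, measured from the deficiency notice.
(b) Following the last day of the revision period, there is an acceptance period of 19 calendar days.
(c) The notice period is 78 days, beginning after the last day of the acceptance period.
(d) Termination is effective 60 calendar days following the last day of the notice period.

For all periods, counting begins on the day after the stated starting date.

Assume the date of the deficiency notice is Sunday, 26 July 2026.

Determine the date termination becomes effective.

The last day of the revision period: 84 calendar days after 26 July 2026 is 18 October 2026.
The last day of the acceptance period: 18 October 2026 + 19 days = 6 November 2026.
Adding 78 calendar days to 6 November 2026 gives 23 January 2027, which is the last day of the notice period.
The date termination becomes effective: 23 January 2027 + 60 days = 24 March 2027.

24 March 2027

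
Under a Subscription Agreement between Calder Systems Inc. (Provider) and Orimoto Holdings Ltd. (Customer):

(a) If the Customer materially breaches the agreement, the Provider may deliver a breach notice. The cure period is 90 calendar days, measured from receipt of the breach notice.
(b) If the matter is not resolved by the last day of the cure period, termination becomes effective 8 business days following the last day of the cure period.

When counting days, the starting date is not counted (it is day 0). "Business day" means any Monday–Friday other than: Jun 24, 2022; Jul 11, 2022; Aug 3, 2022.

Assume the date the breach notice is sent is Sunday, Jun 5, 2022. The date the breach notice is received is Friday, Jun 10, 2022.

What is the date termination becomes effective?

Sep 20, 2022

The last day of the cure period: 90 calendar days after Jun 10, 2022 is Sep 8, 2022.
From Thursday, Sep 8, 2022, 8 business days (Sep 9, Sep 12, Sep 13, Sep 14, Sep 15, Sep 16, Sep 19, Sep 20, skipping weekends) brings us to Tuesday, Sep 20, 2022, which is the date termination becomes effective.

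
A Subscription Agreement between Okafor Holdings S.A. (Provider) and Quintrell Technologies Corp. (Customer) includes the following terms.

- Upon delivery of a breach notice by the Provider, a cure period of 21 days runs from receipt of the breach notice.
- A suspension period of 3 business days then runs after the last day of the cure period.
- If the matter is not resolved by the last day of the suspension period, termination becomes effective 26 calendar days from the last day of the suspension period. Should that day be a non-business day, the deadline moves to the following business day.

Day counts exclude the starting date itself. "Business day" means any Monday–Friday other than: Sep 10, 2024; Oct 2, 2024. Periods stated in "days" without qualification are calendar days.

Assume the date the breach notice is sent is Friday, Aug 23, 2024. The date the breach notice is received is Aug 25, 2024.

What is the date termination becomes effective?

The last day of the cure period: Aug 25, 2024 + 21 days = Sep 15, 2024.
The last day of the suspension period: 3 business days after Sunday, Sep 15, 2024, skipping weekends — Sep 16, Sep 17, Sep 18 — lands on Wednesday, Sep 18, 2024.
The date termination becomes effective: Sep 18, 2024 + 26 days = Oct 14, 2024. Oct 14, 2024 is a Monday and is not a listed holiday, so no roll-forward applies.

Oct 14, 2024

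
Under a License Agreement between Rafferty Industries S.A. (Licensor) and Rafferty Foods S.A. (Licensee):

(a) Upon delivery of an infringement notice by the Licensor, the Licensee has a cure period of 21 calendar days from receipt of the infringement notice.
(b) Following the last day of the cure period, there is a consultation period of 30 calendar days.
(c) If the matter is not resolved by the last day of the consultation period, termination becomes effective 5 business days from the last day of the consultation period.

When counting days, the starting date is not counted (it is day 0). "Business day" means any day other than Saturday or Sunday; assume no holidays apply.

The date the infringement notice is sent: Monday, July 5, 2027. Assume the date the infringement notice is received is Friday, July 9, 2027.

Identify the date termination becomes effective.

Adding 21 calendar days to July 9, 2027 gives July 30, 2027, which is the last day of the cure period.
Adding 30 calendar days to July 30, 2027 gives August 29, 2027, which is the last day of the consultation period.
From Sunday, August 29, 2027, 5 business days (Aug 30, Aug 31, Sep 1, Sep 2, Sep 3, skipping weekends) brings us to Friday, September 3, 2027, which is the date termination becomes effective.

September 3, 2027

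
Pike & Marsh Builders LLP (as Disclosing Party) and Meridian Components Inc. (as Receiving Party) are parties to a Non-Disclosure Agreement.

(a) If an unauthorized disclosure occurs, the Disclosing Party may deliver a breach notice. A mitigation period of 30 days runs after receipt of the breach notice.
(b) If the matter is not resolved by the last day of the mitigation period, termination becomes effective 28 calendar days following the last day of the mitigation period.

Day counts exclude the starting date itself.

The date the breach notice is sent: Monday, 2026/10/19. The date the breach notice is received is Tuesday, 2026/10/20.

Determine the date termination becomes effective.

The last day of the mitigation period: 30 calendar days after 2026/10/20 is 2026/11/19.
The date termination becomes effective: 2026/11/19 + 28 days = 2026/12/17.

2026/12/17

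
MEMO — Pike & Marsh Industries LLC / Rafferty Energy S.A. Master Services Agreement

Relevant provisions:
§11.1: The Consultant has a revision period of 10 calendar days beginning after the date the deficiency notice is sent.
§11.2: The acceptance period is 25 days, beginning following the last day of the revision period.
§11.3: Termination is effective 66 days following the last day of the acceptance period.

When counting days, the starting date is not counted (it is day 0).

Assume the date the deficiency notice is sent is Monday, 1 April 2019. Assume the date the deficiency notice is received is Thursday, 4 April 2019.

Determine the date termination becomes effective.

Adding 10 calendar days to 1 April 2019 gives 11 April 2019, which is the last day of the revision period.
Adding 25 calendar days to 11 April 2019 gives 6 May 2019, which is the last day of the acceptance period.
The date termination becomes effective: 66 calendar days after 6 May 2019 is 11 July 2019.

11 July 2019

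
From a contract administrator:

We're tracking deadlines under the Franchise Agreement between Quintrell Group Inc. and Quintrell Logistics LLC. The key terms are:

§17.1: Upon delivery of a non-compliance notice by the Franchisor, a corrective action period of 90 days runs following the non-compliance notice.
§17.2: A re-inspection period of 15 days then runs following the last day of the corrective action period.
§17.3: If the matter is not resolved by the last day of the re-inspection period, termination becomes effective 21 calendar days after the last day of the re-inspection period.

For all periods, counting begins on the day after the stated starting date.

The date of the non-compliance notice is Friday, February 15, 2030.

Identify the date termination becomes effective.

June 21, 2030

The last day of the corrective action period: 90 calendar days after February 15, 2030 is May 16, 2030.
The last day of the re-inspection period: 15 calendar days after May 16, 2030 is May 31, 2030.
The date termination becomes effective: May 31, 2030 + 21 days = June 21, 2030.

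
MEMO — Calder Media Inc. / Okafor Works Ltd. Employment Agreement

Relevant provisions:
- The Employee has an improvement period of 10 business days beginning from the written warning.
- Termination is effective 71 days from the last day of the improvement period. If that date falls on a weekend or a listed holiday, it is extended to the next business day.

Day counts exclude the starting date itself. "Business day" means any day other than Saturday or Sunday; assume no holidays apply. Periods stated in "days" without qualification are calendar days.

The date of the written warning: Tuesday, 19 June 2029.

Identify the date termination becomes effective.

From Tuesday, 19 June 2029, 10 business days (Jun 20, Jun 21, Jun 22, Jun 25, Jun 26, Jun 27, Jun 28, Jun 29, Jul 2, Jul 3, skipping weekends) brings us to Tuesday, 3 July 2029, which is the last day of the improvement period.
The date termination becomes effective: 3 July 2029 + 71 days = 12 September 2029. 12 September 2029 is a Wednesday, so no roll-forward applies.

12 September 2029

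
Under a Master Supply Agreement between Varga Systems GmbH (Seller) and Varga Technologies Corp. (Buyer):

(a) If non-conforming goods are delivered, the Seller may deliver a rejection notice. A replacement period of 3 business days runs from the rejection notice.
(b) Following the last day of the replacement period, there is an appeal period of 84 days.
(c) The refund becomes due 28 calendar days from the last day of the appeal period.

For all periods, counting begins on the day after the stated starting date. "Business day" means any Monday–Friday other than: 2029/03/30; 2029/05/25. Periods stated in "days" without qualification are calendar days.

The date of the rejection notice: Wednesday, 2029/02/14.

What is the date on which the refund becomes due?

The last day of the replacement period: counting 3 business days from Wednesday, 2029/02/14 (Feb 15, Feb 16, Feb 19, skipping weekends) reaches Monday, 2029/02/19.
The last day of the appeal period: 84 calendar days after 2029/02/19 is 2029/05/14.
The date on which the refund becomes due: 2029/05/14 + 28 days = 2029/06/11.

2029/06/11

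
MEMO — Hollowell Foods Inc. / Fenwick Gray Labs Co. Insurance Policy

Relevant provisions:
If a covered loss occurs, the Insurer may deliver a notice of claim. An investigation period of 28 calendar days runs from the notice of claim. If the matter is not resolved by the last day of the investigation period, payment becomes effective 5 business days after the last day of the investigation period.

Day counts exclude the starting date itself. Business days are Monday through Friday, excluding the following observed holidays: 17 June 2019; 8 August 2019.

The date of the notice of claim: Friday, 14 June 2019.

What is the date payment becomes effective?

19 July 2019

The last day of the investigation period: 14 June 2019 + 28 days = 12 July 2019.
From Friday, 12 July 2019, 5 business days (Jul 15, Jul 16, Jul 17, Jul 18, Jul 19, skipping weekends) brings us to Friday, 19 July 2019, which is the date payment becomes effective.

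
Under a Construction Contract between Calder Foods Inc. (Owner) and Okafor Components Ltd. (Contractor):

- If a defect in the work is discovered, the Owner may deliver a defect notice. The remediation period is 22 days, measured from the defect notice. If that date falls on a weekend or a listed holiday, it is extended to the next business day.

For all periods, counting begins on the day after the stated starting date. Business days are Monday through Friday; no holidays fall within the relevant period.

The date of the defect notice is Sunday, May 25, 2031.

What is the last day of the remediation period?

Adding 22 calendar days to May 25, 2031 gives June 16, 2031, which is the last day of the remediation period. June 16, 2031 is a Monday, so no roll-forward applies.

June 16, 2031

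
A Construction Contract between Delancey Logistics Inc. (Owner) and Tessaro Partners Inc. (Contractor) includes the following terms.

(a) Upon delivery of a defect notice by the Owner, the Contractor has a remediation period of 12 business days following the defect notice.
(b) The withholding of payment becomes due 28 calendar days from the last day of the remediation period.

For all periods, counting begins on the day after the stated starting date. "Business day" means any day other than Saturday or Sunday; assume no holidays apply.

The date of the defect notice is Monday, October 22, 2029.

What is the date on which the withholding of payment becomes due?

December 5, 2029

The last day of the remediation period: counting 12 business days from Monday, October 22, 2029 (Oct 23, Oct 24, Oct 25, Oct 26, …, Nov 5, Nov 6, Nov 7, skipping weekends) reaches Wednesday, November 7, 2029.
The date on which the withholding of payment becomes due: November 7, 2029 + 28 days = December 5, 2029.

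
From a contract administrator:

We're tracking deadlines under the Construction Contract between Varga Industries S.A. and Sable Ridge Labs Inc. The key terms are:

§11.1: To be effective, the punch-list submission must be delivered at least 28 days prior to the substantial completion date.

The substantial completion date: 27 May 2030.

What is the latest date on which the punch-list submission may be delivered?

27 May 2030 minus 28 days is 29 April 2030.

29 April 2030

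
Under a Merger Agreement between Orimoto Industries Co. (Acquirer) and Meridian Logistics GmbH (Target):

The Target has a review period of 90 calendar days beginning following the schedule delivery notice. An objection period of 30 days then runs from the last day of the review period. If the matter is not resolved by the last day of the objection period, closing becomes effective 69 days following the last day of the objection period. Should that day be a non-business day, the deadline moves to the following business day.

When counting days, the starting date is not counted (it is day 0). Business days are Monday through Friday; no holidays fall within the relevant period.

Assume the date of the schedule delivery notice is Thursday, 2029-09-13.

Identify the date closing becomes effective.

2030-03-21

The last day of the review period: 2029-09-13 + 90 days = 2029-12-12.
Adding 30 calendar days to 2029-12-12 gives 2030-01-11, which is the last day of the objection period.
The date closing becomes effective: 69 calendar days after 2030-01-11 is 2030-03-21. 2030-03-21 is a Thursday, so no roll-forward applies.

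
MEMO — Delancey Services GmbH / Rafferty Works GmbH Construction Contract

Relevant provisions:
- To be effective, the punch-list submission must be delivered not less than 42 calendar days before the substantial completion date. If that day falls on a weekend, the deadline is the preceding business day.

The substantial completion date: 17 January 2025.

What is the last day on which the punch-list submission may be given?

6 December 2024

17 January 2025 minus 42 days is 6 December 2024. That is a Friday, so no adjustment is needed.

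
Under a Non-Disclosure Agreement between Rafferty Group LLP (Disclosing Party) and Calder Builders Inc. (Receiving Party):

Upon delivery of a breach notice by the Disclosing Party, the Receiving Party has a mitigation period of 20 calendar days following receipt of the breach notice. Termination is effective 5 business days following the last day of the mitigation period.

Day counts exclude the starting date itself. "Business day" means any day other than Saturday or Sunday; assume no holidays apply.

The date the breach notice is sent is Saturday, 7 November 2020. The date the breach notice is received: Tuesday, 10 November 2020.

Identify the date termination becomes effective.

The last day of the mitigation period: 20 calendar days after 10 November 2020 is 30 November 2020.
From Monday, 30 November 2020, 5 business days (Dec 1, Dec 2, Dec 3, Dec 4, Dec 7, skipping weekends) brings us to Monday, 7 December 2020, which is the date termination becomes effective.

7 December 2020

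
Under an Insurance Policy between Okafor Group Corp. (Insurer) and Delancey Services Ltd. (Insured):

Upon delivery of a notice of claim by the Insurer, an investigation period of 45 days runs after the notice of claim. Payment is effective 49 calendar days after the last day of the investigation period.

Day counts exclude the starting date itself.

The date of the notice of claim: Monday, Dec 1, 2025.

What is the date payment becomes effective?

The last day of the investigation period: 45 calendar days after Dec 1, 2025 is Jan 15, 2026.
The date payment becomes effective: 49 calendar days after Jan 15, 2026 is Mar 5, 2026.

Mar 5, 2026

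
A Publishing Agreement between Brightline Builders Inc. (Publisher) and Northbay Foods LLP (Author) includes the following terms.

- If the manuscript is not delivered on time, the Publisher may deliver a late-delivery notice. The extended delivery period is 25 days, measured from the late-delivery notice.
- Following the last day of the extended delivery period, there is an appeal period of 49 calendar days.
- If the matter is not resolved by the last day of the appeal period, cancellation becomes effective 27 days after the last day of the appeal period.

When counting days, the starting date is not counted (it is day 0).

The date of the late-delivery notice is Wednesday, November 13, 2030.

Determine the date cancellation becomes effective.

The last day of the extended delivery period: 25 calendar days after November 13, 2030 is December 8, 2030.
The last day of the appeal period: 49 calendar days after December 8, 2030 is January 26, 2031.
The date cancellation becomes effective: January 26, 2031 + 27 days = February 22, 2031.

February 22, 2031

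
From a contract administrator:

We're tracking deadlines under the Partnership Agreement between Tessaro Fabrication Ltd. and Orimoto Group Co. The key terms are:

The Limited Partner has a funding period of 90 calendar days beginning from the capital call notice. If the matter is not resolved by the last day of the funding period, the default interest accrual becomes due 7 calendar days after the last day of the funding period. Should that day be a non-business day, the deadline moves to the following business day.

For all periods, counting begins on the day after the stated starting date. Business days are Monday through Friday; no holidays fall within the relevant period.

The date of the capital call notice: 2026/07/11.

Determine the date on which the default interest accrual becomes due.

2026/10/16

The last day of the funding period: 90 calendar days after 2026/07/11 is 2026/10/09.
Adding 7 calendar days to 2026/10/09 gives 2026/10/16, which is the date on which the default interest accrual becomes due. 2026/10/16 is a Friday, so no roll-forward applies.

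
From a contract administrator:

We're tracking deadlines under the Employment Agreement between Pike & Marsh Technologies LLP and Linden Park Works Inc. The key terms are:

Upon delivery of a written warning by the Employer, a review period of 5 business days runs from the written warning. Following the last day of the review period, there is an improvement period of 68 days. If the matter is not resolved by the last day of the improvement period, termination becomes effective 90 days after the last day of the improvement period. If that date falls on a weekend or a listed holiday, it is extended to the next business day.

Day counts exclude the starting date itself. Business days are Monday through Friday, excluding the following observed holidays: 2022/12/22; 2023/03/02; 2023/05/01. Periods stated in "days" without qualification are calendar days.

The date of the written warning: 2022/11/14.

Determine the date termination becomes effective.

2023/04/28

The last day of the review period: 5 business days after Monday, 2022/11/14, skipping weekends — Nov 15, Nov 16, Nov 17, Nov 18, Nov 21 — lands on Monday, 2022/11/21.
Adding 68 calendar days to 2022/11/21 gives 2023/01/28, which is the last day of the improvement period.
The date termination becomes effective: 2023/01/28 + 90 days = 2023/04/28. 2023/04/28 is a Friday and is not a listed holiday, so no roll-forward applies.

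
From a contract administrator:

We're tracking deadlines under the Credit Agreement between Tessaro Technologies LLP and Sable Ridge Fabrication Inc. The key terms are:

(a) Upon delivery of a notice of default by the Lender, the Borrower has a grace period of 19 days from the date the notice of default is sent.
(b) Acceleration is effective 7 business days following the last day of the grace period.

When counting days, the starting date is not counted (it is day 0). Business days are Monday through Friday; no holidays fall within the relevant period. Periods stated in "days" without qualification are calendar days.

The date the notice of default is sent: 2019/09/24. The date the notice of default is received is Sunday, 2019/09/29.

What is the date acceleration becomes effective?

Adding 19 calendar days to 2019/09/24 gives 2019/10/13, which is the last day of the grace period.
The date acceleration becomes effective: 7 business days after Sunday, 2019/10/13, skipping weekends — Oct 14, Oct 15, Oct 16, Oct 17, Oct 18, Oct 21, Oct 22 — lands on Tuesday, 2019/10/22.

2019/10/22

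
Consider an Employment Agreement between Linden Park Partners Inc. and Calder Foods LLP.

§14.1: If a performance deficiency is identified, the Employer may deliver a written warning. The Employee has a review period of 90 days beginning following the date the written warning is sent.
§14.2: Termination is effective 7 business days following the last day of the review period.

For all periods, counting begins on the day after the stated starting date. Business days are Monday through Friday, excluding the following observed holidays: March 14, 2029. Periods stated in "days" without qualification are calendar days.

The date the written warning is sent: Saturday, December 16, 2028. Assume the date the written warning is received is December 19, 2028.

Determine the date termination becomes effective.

March 27, 2029

Adding 90 calendar days to December 16, 2028 gives March 16, 2029, which is the last day of the review period.
The date termination becomes effective: 7 business days after Friday, March 16, 2029, skipping weekends — Mar 19, Mar 20, Mar 21, Mar 22, Mar 23, Mar 26, Mar 27 — lands on Tuesday, March 27, 2029.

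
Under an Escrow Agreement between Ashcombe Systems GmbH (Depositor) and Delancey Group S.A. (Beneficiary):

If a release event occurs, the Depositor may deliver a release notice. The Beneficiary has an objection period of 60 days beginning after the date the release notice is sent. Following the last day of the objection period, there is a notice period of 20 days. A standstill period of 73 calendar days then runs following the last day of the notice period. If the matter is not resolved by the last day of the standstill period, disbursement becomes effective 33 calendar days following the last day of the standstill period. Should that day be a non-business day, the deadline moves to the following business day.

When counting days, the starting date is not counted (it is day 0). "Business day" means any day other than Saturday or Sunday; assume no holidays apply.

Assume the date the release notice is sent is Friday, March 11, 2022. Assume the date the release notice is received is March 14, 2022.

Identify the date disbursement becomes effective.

September 13, 2022

The last day of the objection period: 60 calendar days after March 11, 2022 is May 10, 2022.
Adding 20 calendar days to May 10, 2022 gives May 30, 2022, which is the last day of the notice period.
The last day of the standstill period: 73 calendar days after May 30, 2022 is August 11, 2022.
The date disbursement becomes effective: August 11, 2022 + 33 days = September 13, 2022. September 13, 2022 is a Tuesday, so no roll-forward applies.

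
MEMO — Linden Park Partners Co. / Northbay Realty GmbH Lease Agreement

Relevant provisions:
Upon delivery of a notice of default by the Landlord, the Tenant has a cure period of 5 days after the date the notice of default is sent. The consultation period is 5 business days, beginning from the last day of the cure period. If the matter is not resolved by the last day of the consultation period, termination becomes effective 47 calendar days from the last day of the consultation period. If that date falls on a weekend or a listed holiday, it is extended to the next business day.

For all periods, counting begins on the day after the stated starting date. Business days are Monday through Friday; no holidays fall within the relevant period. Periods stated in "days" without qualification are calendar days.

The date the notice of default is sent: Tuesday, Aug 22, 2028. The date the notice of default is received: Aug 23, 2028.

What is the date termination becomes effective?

Oct 18, 2028

Adding 5 calendar days to Aug 22, 2028 gives Aug 27, 2028, which is the last day of the cure period.
The last day of the consultation period: counting 5 business days from Sunday, Aug 27, 2028 (Aug 28, Aug 29, Aug 30, Aug 31, Sep 1, skipping weekends) reaches Friday, Sep 1, 2028.
The date termination becomes effective: 47 calendar days after Sep 1, 2028 is Oct 18, 2028. Oct 18, 2028 is a Wednesday, so no roll-forward applies.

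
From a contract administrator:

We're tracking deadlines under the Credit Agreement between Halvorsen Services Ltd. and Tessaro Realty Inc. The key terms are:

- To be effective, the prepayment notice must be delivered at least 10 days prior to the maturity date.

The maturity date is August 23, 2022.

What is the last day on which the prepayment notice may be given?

August 13, 2022

Counting back 10 calendar days from August 23, 2022 gives August 13, 2022.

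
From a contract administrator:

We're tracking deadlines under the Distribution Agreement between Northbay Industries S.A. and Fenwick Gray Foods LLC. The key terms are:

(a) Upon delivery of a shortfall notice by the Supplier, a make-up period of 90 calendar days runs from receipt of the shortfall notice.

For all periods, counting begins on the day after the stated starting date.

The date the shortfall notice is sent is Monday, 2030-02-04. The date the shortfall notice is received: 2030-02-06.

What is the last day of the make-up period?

2030-05-07

Adding 90 calendar days to 2030-02-06 gives 2030-05-07, which is the last day of the make-up period.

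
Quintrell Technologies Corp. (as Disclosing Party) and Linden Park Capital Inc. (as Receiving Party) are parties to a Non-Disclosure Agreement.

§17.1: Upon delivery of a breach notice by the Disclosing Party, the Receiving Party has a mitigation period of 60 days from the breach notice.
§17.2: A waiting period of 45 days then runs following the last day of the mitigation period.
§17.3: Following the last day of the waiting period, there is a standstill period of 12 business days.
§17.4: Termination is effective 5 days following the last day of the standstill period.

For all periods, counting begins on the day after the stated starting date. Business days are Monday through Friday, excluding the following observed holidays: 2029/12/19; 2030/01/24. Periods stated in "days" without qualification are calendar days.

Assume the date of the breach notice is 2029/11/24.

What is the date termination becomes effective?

2030/03/31

The last day of the mitigation period: 60 calendar days after 2029/11/24 is 2030/01/23.
The last day of the waiting period: 45 calendar days after 2030/01/23 is 2030/03/09.
The last day of the standstill period: 12 business days after Saturday, 2030/03/09, skipping weekends — Mar 11, Mar 12, Mar 13, Mar 14, …, Mar 22, Mar 25, Mar 26 — lands on Tuesday, 2030/03/26.
The date termination becomes effective: 5 calendar days after 2030/03/26 is 2030/03/31.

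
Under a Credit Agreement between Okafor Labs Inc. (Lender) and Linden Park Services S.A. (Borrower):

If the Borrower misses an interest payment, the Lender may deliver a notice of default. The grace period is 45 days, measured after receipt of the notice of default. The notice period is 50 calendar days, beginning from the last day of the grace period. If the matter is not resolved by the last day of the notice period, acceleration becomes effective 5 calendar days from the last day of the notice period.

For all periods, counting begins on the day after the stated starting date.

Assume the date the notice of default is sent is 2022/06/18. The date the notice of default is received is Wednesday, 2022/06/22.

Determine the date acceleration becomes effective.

2022/09/30

The last day of the grace period: 2022/06/22 + 45 days = 2022/08/06.
The last day of the notice period: 2022/08/06 + 50 days = 2022/09/25.
The date acceleration becomes effective: 5 calendar days after 2022/09/25 is 2022/09/30.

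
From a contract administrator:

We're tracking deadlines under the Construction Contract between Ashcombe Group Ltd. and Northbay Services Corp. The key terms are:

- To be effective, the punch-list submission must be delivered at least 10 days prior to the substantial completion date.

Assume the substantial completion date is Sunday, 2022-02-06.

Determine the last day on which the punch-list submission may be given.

2022-01-27

2022-02-06 minus 10 days is 2022-01-27.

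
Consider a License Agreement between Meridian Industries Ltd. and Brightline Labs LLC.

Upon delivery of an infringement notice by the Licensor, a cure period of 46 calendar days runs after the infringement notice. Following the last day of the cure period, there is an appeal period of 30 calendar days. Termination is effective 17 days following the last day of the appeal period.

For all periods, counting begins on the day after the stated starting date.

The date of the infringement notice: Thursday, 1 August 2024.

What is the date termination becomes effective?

The last day of the cure period: 1 August 2024 + 46 days = 16 September 2024.
The last day of the appeal period: 16 September 2024 + 30 days = 16 October 2024.
The date termination becomes effective: 17 calendar days after 16 October 2024 is 2 November 2024.

2 November 2024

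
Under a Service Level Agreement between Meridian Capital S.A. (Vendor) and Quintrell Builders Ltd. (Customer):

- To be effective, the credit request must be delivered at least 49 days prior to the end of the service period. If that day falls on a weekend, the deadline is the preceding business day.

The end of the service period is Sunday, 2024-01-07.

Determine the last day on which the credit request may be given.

2023-11-17

2024-01-07 minus 49 days is 2023-11-19. That is a Sunday, so the deadline moves back to Friday, 2023-11-17.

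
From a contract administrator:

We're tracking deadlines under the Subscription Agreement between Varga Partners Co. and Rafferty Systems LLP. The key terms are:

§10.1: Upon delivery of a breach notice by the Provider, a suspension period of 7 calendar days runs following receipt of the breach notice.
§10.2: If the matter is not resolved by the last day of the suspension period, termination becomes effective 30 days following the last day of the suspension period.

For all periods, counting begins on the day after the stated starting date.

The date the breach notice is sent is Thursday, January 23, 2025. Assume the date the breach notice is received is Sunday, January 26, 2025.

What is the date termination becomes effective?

March 4, 2025

Adding 7 calendar days to January 26, 2025 gives February 2, 2025, which is the last day of the suspension period.
Adding 30 calendar days to February 2, 2025 gives March 4, 2025, which is the date termination becomes effective.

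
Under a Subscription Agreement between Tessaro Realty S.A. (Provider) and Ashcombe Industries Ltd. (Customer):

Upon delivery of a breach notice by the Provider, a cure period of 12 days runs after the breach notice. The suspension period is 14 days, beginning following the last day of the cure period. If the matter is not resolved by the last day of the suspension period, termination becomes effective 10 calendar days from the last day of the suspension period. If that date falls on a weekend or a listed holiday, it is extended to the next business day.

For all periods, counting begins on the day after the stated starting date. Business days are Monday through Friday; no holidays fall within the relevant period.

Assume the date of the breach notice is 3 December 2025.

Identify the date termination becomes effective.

8 January 2026

The last day of the cure period: 3 December 2025 + 12 days = 15 December 2025.
The last day of the suspension period: 15 December 2025 + 14 days = 29 December 2025.
Adding 10 calendar days to 29 December 2025 gives 8 January 2026, which is the date termination becomes effective. 8 January 2026 is a Thursday, so no roll-forward applies.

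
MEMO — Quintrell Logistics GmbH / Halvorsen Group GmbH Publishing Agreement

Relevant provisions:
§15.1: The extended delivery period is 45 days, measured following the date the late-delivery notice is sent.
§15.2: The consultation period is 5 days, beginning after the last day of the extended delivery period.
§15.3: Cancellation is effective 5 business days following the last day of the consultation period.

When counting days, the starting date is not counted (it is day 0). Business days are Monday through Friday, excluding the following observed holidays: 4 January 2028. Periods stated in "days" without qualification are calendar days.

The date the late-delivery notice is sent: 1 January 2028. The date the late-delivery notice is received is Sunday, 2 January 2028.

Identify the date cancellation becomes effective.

Adding 45 calendar days to 1 January 2028 gives 15 February 2028, which is the last day of the extended delivery period.
The last day of the consultation period: 5 calendar days after 15 February 2028 is 20 February 2028.
From Sunday, 20 February 2028, 5 business days (Feb 21, Feb 22, Feb 23, Feb 24, Feb 25, skipping weekends) brings us to Friday, 25 February 2028, which is the date cancellation becomes effective.

25 February 2028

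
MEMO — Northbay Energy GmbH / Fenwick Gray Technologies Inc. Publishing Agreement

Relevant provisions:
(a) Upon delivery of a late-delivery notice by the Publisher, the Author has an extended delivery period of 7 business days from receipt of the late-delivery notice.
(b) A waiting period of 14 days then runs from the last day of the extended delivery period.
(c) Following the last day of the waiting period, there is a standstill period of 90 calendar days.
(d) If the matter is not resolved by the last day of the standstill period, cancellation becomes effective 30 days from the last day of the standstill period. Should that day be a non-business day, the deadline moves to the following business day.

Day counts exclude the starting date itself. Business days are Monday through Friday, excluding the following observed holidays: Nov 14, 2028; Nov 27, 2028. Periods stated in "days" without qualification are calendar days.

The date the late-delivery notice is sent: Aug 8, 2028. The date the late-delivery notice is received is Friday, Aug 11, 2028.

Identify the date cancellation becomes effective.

The last day of the extended delivery period: counting 7 business days from Friday, Aug 11, 2028 (Aug 14, Aug 15, Aug 16, Aug 17, Aug 18, Aug 21, Aug 22, skipping weekends) reaches Tuesday, Aug 22, 2028.
The last day of the waiting period: 14 calendar days after Aug 22, 2028 is Sep 5, 2028.
The last day of the standstill period: 90 calendar days after Sep 5, 2028 is Dec 4, 2028.
Adding 30 calendar days to Dec 4, 2028 gives Jan 3, 2029, which is the date cancellation becomes effective. Jan 3, 2029 is a Wednesday and is not a listed holiday, so no roll-forward applies.

Jan 3, 2029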